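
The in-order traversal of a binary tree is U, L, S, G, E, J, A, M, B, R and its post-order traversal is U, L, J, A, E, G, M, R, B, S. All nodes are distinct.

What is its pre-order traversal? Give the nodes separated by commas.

S, L, U, B, M, G, E, A, J, R

The last element of post-order is the root; it splits in-order into left and right subtrees.
Root S: left subtree has 2 nodes {U, L}, right has 7 {G, E, J, A, M, B, R}.
  Root L: left subtree has 1 node {U}, right has 0 { }.
  Root B: left subtree has 5 nodes {G, E, J, A, M}, right has 1 {R}.
    Root M: left subtree has 4 nodes {G, E, J, A}, right has 0 { }.
      Root G: left subtree has 0 nodes { }, right has 3 {E, J, A}.
        Root E: left subtree has 0 nodes { }, right has 2 {J, A}.
          Root A: left subtree has 1 node {J}, right has 0 { }.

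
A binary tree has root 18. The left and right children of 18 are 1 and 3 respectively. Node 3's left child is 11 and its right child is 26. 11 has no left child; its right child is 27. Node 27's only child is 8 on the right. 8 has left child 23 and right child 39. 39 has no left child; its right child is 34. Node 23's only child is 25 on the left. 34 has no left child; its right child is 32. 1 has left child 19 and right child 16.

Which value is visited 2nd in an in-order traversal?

In-order visits the left subtree, then the node, then the right subtree.
At 18: go left to 1.
  At 1: go left to 19.
    19 is a leaf — visit 19.
  Visit 1.
  At 1: go right to 16.
    16 is a leaf — visit 16.
Visit 18.
At 18: go right to 3.
  At 3: go left to 11.
    At 11: no left child.
    Visit 11.
    At 11: go right to 27.
      At 27: no left child.
      Visit 27.
      At 27: go right to 8.
        At 8: go left to 23.
          At 23: go left to 25.
            25 is a leaf — visit 25.
          Visit 23.
          At 23: no right child.
        Visit 8.
        At 8: go right to 39.
          At 39: no left child.
          Visit 39.
          At 39: go right to 34.
            At 34: no left child.
            Visit 34.
            At 34: go right to 32.
              32 is a leaf — visit 32.
  Visit 3.
  At 3: go right to 26.
    26 is a leaf — visit 26.
Full in-order sequence: 19, 1, 16, 18, 11, 27, 25, 23, 8, 39, 34, 32, 3, 26.

1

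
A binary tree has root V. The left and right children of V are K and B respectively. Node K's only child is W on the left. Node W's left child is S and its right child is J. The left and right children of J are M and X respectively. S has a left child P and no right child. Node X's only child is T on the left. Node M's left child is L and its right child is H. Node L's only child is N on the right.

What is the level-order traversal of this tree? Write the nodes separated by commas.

V, K, B, W, S, J, P, M, X, L, H, T, N

Level-order visits nodes level by level from the root, left to right within each level.
Level 0: V
Level 1: K, B
Level 2: W
Level 3: S, J
Level 4: P, M, X
Level 5: L, H, T
Level 6: N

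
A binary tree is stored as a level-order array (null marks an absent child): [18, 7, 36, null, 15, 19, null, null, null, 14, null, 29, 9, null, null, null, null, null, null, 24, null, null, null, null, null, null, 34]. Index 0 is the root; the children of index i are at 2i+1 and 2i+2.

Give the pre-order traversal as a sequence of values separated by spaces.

Pre-order visits the node, then its left subtree, then its right subtree.
Visit 18.
At 18: go left to 7.
  Visit 7.
  At 7: no left child.
  At 7: go right to 15.
    Visit 15.
    At 15: go left to 14.
      Visit 14.
      At 14: go left to 24.
        24 is a leaf — visit 24.
      At 14: no right child.
    At 15: no right child.
At 18: go right to 36.
  Visit 36.
  At 36: go left to 19.
    Visit 19.
    At 19: go left to 29.
      29 is a leaf — visit 29.
    At 19: go right to 9.
      Visit 9.
      At 9: no left child.
      At 9: go right to 34.
        34 is a leaf — visit 34.
  At 36: no right child.

18 7 15 14 24 36 19 29 9 34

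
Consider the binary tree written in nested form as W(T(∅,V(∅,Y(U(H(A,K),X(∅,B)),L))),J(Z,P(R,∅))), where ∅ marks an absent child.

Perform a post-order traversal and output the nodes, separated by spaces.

A K H B X U L Y V T Z R P J W

Post-order visits the left subtree, then the right subtree, then the node.
At W: go left to T.
  At T: no left child.
  At T: go right to V.
    At V: no left child.
    At V: go right to Y.
      At Y: go left to U.
        At U: go left to H.
          At H: go left to A.
            A is a leaf — visit A.
          At H: go right to K.
            K is a leaf — visit K.
          Visit H.
        At U: go right to X.
          At X: no left child.
          At X: go right to B.
            B is a leaf — visit B.
          Visit X.
        Visit U.
      At Y: go right to L.
        L is a leaf — visit L.
      Visit Y.
    Visit V.
  Visit T.
At W: go right to J.
  At J: go left to Z.
    Z is a leaf — visit Z.
  At J: go right to P.
    At P: go left to R.
      R is a leaf — visit R.
    At P: no right child.
    Visit P.
  Visit J.
Visit W.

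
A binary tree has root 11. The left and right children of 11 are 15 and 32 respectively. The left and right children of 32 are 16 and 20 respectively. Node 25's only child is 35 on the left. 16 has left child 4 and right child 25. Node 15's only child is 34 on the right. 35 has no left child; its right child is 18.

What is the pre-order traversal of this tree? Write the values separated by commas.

Pre-order visits the node, then its left subtree, then its right subtree.
Visit 11.
At 11: go left to 15.
  Visit 15.
  At 15: no left child.
  At 15: go right to 34.
    34 is a leaf — visit 34.
At 11: go right to 32.
  Visit 32.
  At 32: go left to 16.
    Visit 16.
    At 16: go left to 4.
      4 is a leaf — visit 4.
    At 16: go right to 25.
      Visit 25.
      At 25: go left to 35.
        Visit 35.
        At 35: no left child.
        At 35: go right to 18.
          18 is a leaf — visit 18.
      At 25: no right child.
  At 32: go right to 20.
    20 is a leaf — visit 20.

11, 15, 34, 32, 16, 4, 25, 35, 18, 20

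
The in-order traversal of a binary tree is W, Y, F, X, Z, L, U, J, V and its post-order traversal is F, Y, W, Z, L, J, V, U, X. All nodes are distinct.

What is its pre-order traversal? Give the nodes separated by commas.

X, W, Y, F, U, L, Z, V, J

The last element of post-order is the root; it splits in-order into left and right subtrees.
Root X: left subtree has 3 nodes {W, Y, F}, right has 5 {Z, L, U, J, V}.
  Root W: left subtree has 0 nodes { }, right has 2 {Y, F}.
    Root Y: left subtree has 0 nodes { }, right has 1 {F}.
  Root U: left subtree has 2 nodes {Z, L}, right has 2 {J, V}.
    Root L: left subtree has 1 node {Z}, right has 0 { }.
    Root V: left subtree has 1 node {J}, right has 0 { }.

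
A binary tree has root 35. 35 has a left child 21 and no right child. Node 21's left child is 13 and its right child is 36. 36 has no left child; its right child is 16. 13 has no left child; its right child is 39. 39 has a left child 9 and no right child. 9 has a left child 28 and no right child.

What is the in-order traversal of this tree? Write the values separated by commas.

13, 28, 9, 39, 21, 36, 16, 35

In-order visits the left subtree, then the node, then the right subtree.
At 35: go left to 21.
  At 21: go left to 13.
    At 13: no left child.
    Visit 13.
    At 13: go right to 39.
      At 39: go left to 9.
        At 9: go left to 28.
          28 is a leaf — visit 28.
        Visit 9.
        At 9: no right child.
      Visit 39.
      At 39: no right child.
  Visit 21.
  At 21: go right to 36.
    At 36: no left child.
    Visit 36.
    At 36: go right to 16.
      16 is a leaf — visit 16.
Visit 35.
At 35: no right child.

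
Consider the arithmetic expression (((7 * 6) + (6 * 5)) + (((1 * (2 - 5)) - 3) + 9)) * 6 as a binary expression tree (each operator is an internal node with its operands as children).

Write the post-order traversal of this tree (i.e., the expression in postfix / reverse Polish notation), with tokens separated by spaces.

Post-order on an expression tree gives postfix notation: for each operator, emit left operand, right operand, then the operator.

7 6 * 6 5 * + 1 2 5 - * 3 - 9 + + 6 *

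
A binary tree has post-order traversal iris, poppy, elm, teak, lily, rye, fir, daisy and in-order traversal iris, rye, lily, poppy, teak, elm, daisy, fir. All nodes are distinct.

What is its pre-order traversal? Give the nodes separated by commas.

The last element of post-order is the root; it splits in-order into left and right subtrees.
Root daisy: left subtree has 6 nodes {iris, rye, lily, poppy, teak, elm}, right has 1 {fir}.
  Root rye: left subtree has 1 node {iris}, right has 4 {lily, poppy, teak, elm}.
    Root lily: left subtree has 0 nodes { }, right has 3 {poppy, teak, elm}.
      Root teak: left subtree has 1 node {poppy}, right has 1 {elm}.

daisy, rye, iris, lily, teak, poppy, elm, fir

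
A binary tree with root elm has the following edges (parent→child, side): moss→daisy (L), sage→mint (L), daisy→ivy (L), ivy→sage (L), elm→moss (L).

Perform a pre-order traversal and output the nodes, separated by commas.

elm, moss, daisy, ivy, sage, mint

Pre-order visits the node, then its left subtree, then its right subtree.
Visit elm.
At elm: go left to moss.
  Visit moss.
  At moss: go left to daisy.
    Visit daisy.
    At daisy: go left to ivy.
      Visit ivy.
      At ivy: go left to sage.
        Visit sage.
        At sage: go left to mint.
          mint is a leaf — visit mint.
        At sage: no right child.
      At ivy: no right child.
    At daisy: no right child.
  At moss: no right child.
At elm: no right child.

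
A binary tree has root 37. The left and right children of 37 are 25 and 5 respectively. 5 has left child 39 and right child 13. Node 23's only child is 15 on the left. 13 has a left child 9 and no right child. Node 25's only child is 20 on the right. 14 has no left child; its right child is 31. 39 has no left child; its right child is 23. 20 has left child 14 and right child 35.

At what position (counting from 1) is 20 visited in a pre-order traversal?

3

Pre-order visits the node, then its left subtree, then its right subtree.
Visit 37.
At 37: go left to 25.
  Visit 25.
  At 25: no left child.
  At 25: go right to 20.
    Visit 20.
    At 20: go left to 14.
      Visit 14.
      At 14: no left child.
      At 14: go right to 31.
        31 is a leaf — visit 31.
    At 20: go right to 35.
      35 is a leaf — visit 35.
At 37: go right to 5.
  Visit 5.
  At 5: go left to 39.
    Visit 39.
    At 39: no left child.
    At 39: go right to 23.
      Visit 23.
      At 23: go left to 15.
        15 is a leaf — visit 15.
      At 23: no right child.
  At 5: go right to 13.
    Visit 13.
    At 13: go left to 9.
      9 is a leaf — visit 9.
    At 13: no right child.
Full pre-order sequence: 37, 25, 20, 14, 31, 35, 5, 39, 23, 15, 13, 9.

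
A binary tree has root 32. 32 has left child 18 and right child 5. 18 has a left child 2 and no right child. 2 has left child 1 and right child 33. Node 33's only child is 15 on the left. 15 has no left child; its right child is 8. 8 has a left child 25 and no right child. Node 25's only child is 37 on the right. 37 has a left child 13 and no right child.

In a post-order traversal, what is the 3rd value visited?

37

Post-order visits the left subtree, then the right subtree, then the node.
At 32: go left to 18.
  At 18: go left to 2.
    At 2: go left to 1.
      1 is a leaf — visit 1.
    At 2: go right to 33.
      At 33: go left to 15.
        At 15: no left child.
        At 15: go right to 8.
          At 8: go left to 25.
            At 25: no left child.
            At 25: go right to 37.
              At 37: go left to 13.
                13 is a leaf — visit 13.
              At 37: no right child.
              Visit 37.
            Visit 25.
          At 8: no right child.
          Visit 8.
        Visit 15.
      At 33: no right child.
      Visit 33.
    Visit 2.
  At 18: no right child.
  Visit 18.
At 32: go right to 5.
  5 is a leaf — visit 5.
Visit 32.
Full post-order sequence: 1, 13, 37, 25, 8, 15, 33, 2, 18, 5, 32.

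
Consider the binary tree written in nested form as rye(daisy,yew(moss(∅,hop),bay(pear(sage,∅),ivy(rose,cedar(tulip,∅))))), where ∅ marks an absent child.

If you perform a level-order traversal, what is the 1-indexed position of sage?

Level-order visits nodes level by level from the root, left to right within each level.
Level 0: rye
Level 1: daisy, yew
Level 2: moss, bay
Level 3: hop, pear, ivy
Level 4: sage, rose, cedar
Level 5: tulip
Full level-order sequence: rye, daisy, yew, moss, bay, hop, pear, ivy, sage, rose, cedar, tulip.

9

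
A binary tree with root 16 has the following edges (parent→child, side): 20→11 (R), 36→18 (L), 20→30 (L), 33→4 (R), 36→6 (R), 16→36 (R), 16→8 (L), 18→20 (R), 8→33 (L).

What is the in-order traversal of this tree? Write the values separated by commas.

In-order visits the left subtree, then the node, then the right subtree.
At 16: go left to 8.
  At 8: go left to 33.
    At 33: no left child.
    Visit 33.
    At 33: go right to 4.
      4 is a leaf — visit 4.
  Visit 8.
  At 8: no right child.
Visit 16.
At 16: go right to 36.
  At 36: go left to 18.
    At 18: no left child.
    Visit 18.
    At 18: go right to 20.
      At 20: go left to 30.
        30 is a leaf — visit 30.
      Visit 20.
      At 20: go right to 11.
        11 is a leaf — visit 11.
  Visit 36.
  At 36: go right to 6.
    6 is a leaf — visit 6.

33, 4, 8, 16, 18, 30, 20, 11, 36, 6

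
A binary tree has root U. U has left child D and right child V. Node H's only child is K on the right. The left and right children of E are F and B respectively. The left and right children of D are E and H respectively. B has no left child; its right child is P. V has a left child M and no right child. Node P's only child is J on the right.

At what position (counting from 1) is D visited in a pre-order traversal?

2

Pre-order visits the node, then its left subtree, then its right subtree.
Visit U.
At U: go left to D.
  Visit D.
  At D: go left to E.
    Visit E.
    At E: go left to F.
      F is a leaf — visit F.
    At E: go right to B.
      Visit B.
      At B: no left child.
      At B: go right to P.
        Visit P.
        At P: no left child.
        At P: go right to J.
          J is a leaf — visit J.
  At D: go right to H.
    Visit H.
    At H: no left child.
    At H: go right to K.
      K is a leaf — visit K.
At U: go right to V.
  Visit V.
  At V: go left to M.
    M is a leaf — visit M.
  At V: no right child.
Full pre-order sequence: U, D, E, F, B, P, J, H, K, V, M.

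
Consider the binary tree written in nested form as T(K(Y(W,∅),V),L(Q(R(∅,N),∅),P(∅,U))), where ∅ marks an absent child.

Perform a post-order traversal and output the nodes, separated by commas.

Post-order visits the left subtree, then the right subtree, then the node.
At T: go left to K.
  At K: go left to Y.
    At Y: go left to W.
      W is a leaf — visit W.
    At Y: no right child.
    Visit Y.
  At K: go right to V.
    V is a leaf — visit V.
  Visit K.
At T: go right to L.
  At L: go left to Q.
    At Q: go left to R.
      At R: no left child.
      At R: go right to N.
        N is a leaf — visit N.
      Visit R.
    At Q: no right child.
    Visit Q.
  At L: go right to P.
    At P: no left child.
    At P: go right to U.
      U is a leaf — visit U.
    Visit P.
  Visit L.
Visit T.

W, Y, V, K, N, R, Q, U, P, L, T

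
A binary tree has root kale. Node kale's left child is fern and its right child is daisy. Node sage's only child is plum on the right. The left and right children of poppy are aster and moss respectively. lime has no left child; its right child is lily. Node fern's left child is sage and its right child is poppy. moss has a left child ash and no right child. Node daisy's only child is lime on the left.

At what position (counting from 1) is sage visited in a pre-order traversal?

3

Pre-order visits the node, then its left subtree, then its right subtree.
Visit kale.
At kale: go left to fern.
  Visit fern.
  At fern: go left to sage.
    Visit sage.
    At sage: no left child.
    At sage: go right to plum.
      plum is a leaf — visit plum.
  At fern: go right to poppy.
    Visit poppy.
    At poppy: go left to aster.
      aster is a leaf — visit aster.
    At poppy: go right to moss.
      Visit moss.
      At moss: go left to ash.
        ash is a leaf — visit ash.
      At moss: no right child.
At kale: go right to daisy.
  Visit daisy.
  At daisy: go left to lime.
    Visit lime.
    At lime: no left child.
    At lime: go right to lily.
      lily is a leaf — visit lily.
  At daisy: no right child.
Full pre-order sequence: kale, fern, sage, plum, poppy, aster, moss, ash, daisy, lime, lily.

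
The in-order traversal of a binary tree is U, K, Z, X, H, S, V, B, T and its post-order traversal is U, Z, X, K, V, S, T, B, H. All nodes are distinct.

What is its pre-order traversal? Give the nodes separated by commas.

The last element of post-order is the root; it splits in-order into left and right subtrees.
Root H: left subtree has 4 nodes {U, K, Z, X}, right has 4 {S, V, B, T}.
  Root K: left subtree has 1 node {U}, right has 2 {Z, X}.
    Root X: left subtree has 1 node {Z}, right has 0 { }.
  Root B: left subtree has 2 nodes {S, V}, right has 1 {T}.
    Root S: left subtree has 0 nodes { }, right has 1 {V}.

H, K, U, X, Z, B, S, V, T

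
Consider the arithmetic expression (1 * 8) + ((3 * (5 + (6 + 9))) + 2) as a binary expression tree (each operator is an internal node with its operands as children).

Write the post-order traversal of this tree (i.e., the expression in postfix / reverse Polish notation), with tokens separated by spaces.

Post-order on an expression tree gives postfix notation: for each operator, emit left operand, right operand, then the operator.

1 8 * 3 5 6 9 + + * 2 + +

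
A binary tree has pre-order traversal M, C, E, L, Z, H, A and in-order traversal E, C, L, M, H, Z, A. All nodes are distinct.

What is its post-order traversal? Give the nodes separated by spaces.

E L C H A Z M

The first element of pre-order is the root; it splits in-order into left and right subtrees.
Root M: left subtree has 3 nodes {E, C, L}, right has 3 {H, Z, A}.
  Root C: left subtree has 1 node {E}, right has 1 {L}.
  Root Z: left subtree has 1 node {H}, right has 1 {A}.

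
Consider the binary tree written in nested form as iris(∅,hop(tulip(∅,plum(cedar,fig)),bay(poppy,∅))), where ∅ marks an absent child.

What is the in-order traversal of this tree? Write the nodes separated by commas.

iris, tulip, cedar, plum, fig, hop, poppy, bay

In-order visits the left subtree, then the node, then the right subtree.
At iris: no left child.
Visit iris.
At iris: go right to hop.
  At hop: go left to tulip.
    At tulip: no left child.
    Visit tulip.
    At tulip: go right to plum.
      At plum: go left to cedar.
        cedar is a leaf — visit cedar.
      Visit plum.
      At plum: go right to fig.
        fig is a leaf — visit fig.
  Visit hop.
  At hop: go right to bay.
    At bay: go left to poppy.
      poppy is a leaf — visit poppy.
    Visit bay.
    At bay: no right child.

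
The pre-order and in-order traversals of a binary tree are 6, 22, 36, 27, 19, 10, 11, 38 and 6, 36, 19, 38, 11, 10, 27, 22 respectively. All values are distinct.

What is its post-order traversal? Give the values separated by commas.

The first element of pre-order is the root; it splits in-order into left and right subtrees.
Root 6: left subtree has 0 nodes { }, right has 7 {36, 19, 38, 11, 10, 27, 22}.
  Root 22: left subtree has 6 nodes {36, 19, 38, 11, 10, 27}, right has 0 { }.
    Root 36: left subtree has 0 nodes { }, right has 5 {19, 38, 11, 10, 27}.
      Root 27: left subtree has 4 nodes {19, 38, 11, 10}, right has 0 { }.
        Root 19: left subtree has 0 nodes { }, right has 3 {38, 11, 10}.
          Root 10: left subtree has 2 nodes {38, 11}, right has 0 { }.
            Root 11: left subtree has 1 node {38}, right has 0 { }.

38, 11, 10, 19, 27, 36, 22, 6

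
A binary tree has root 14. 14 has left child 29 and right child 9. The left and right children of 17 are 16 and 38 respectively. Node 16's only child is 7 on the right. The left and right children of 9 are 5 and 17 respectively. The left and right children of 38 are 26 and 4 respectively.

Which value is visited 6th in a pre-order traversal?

16

Pre-order visits the node, then its left subtree, then its right subtree.
Visit 14.
At 14: go left to 29.
  29 is a leaf — visit 29.
At 14: go right to 9.
  Visit 9.
  At 9: go left to 5.
    5 is a leaf — visit 5.
  At 9: go right to 17.
    Visit 17.
    At 17: go left to 16.
      Visit 16.
      At 16: no left child.
      At 16: go right to 7.
        7 is a leaf — visit 7.
    At 17: go right to 38.
      Visit 38.
      At 38: go left to 26.
        26 is a leaf — visit 26.
      At 38: go right to 4.
        4 is a leaf — visit 4.
Full pre-order sequence: 14, 29, 9, 5, 17, 16, 7, 38, 26, 4.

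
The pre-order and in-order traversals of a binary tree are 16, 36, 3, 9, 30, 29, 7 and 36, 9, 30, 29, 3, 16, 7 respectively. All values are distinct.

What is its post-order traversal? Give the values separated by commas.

The first element of pre-order is the root; it splits in-order into left and right subtrees.
Root 16: left subtree has 5 nodes {36, 9, 30, 29, 3}, right has 1 {7}.
  Root 36: left subtree has 0 nodes { }, right has 4 {9, 30, 29, 3}.
    Root 3: left subtree has 3 nodes {9, 30, 29}, right has 0 { }.
      Root 9: left subtree has 0 nodes { }, right has 2 {30, 29}.
        Root 30: left subtree has 0 nodes { }, right has 1 {29}.

29, 30, 9, 3, 36, 7, 16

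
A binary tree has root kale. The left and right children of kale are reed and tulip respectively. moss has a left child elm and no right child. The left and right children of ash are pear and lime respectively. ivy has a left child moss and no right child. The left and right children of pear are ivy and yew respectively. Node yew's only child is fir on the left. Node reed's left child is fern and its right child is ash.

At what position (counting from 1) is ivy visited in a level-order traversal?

8

Level-order visits nodes level by level from the root, left to right within each level.
Level 0: kale
Level 1: reed, tulip
Level 2: fern, ash
Level 3: pear, lime
Level 4: ivy, yew
Level 5: moss, fir
Level 6: elm
Full level-order sequence: kale, reed, tulip, fern, ash, pear, lime, ivy, yew, moss, fir, elm.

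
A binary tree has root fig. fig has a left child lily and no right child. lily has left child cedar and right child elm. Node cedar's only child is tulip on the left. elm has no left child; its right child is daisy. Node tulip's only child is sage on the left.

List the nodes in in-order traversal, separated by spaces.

In-order visits the left subtree, then the node, then the right subtree.
At fig: go left to lily.
  At lily: go left to cedar.
    At cedar: go left to tulip.
      At tulip: go left to sage.
        sage is a leaf — visit sage.
      Visit tulip.
      At tulip: no right child.
    Visit cedar.
    At cedar: no right child.
  Visit lily.
  At lily: go right to elm.
    At elm: no left child.
    Visit elm.
    At elm: go right to daisy.
      daisy is a leaf — visit daisy.
Visit fig.
At fig: no right child.

sage tulip cedar lily elm daisy fig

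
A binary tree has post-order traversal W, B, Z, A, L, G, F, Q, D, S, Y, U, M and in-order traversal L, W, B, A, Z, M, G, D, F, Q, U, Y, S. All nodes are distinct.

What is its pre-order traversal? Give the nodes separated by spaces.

The last element of post-order is the root; it splits in-order into left and right subtrees.
Root M: left subtree has 5 nodes {L, W, B, A, Z}, right has 7 {G, D, F, Q, U, Y, S}.
  Root L: left subtree has 0 nodes { }, right has 4 {W, B, A, Z}.
    Root A: left subtree has 2 nodes {W, B}, right has 1 {Z}.
      Root B: left subtree has 1 node {W}, right has 0 { }.
  Root U: left subtree has 4 nodes {G, D, F, Q}, right has 2 {Y, S}.
    Root D: left subtree has 1 node {G}, right has 2 {F, Q}.
      Root Q: left subtree has 1 node {F}, right has 0 { }.
    Root Y: left subtree has 0 nodes { }, right has 1 {S}.

M L A B W Z U D G Q F Y S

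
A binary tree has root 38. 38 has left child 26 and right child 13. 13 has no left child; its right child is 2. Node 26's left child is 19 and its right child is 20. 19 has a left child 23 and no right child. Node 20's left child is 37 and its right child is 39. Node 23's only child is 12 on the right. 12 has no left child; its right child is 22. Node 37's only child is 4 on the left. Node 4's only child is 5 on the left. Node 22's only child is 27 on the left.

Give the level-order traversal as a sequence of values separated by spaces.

Level-order visits nodes level by level from the root, left to right within each level.
Level 0: 38
Level 1: 26, 13
Level 2: 19, 20, 2
Level 3: 23, 37, 39
Level 4: 12, 4
Level 5: 22, 5
Level 6: 27

38 26 13 19 20 2 23 37 39 12 4 22 5 27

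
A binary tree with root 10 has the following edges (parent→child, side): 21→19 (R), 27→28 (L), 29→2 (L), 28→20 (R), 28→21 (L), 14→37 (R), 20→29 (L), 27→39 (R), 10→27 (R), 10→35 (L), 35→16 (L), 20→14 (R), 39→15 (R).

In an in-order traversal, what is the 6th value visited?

28

In-order visits the left subtree, then the node, then the right subtree.
At 10: go left to 35.
  At 35: go left to 16.
    16 is a leaf — visit 16.
  Visit 35.
  At 35: no right child.
Visit 10.
At 10: go right to 27.
  At 27: go left to 28.
    At 28: go left to 21.
      At 21: no left child.
      Visit 21.
      At 21: go right to 19.
        19 is a leaf — visit 19.
    Visit 28.
    At 28: go right to 20.
      At 20: go left to 29.
        At 29: go left to 2.
          2 is a leaf — visit 2.
        Visit 29.
        At 29: no right child.
      Visit 20.
      At 20: go right to 14.
        At 14: no left child.
        Visit 14.
        At 14: go right to 37.
          37 is a leaf — visit 37.
  Visit 27.
  At 27: go right to 39.
    At 39: no left child.
    Visit 39.
    At 39: go right to 15.
      15 is a leaf — visit 15.
Full in-order sequence: 16, 35, 10, 21, 19, 28, 2, 29, 20, 14, 37, 27, 39, 15.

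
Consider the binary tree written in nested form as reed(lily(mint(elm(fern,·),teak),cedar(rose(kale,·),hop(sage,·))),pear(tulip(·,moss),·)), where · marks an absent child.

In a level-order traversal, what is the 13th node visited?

kale

Level-order visits nodes level by level from the root, left to right within each level.
Level 0: reed
Level 1: lily, pear
Level 2: mint, cedar, tulip
Level 3: elm, teak, rose, hop, moss
Level 4: fern, kale, sage
Full level-order sequence: reed, lily, pear, mint, cedar, tulip, elm, teak, rose, hop, moss, fern, kale, sage.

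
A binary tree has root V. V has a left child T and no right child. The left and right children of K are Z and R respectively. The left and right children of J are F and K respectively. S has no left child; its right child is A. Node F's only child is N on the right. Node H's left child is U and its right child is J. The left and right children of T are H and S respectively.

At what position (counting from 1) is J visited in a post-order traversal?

7

Post-order visits the left subtree, then the right subtree, then the node.
At V: go left to T.
  At T: go left to H.
    At H: go left to U.
      U is a leaf — visit U.
    At H: go right to J.
      At J: go left to F.
        At F: no left child.
        At F: go right to N.
          N is a leaf — visit N.
        Visit F.
      At J: go right to K.
        At K: go left to Z.
          Z is a leaf — visit Z.
        At K: go right to R.
          R is a leaf — visit R.
        Visit K.
      Visit J.
    Visit H.
  At T: go right to S.
    At S: no left child.
    At S: go right to A.
      A is a leaf — visit A.
    Visit S.
  Visit T.
At V: no right child.
Visit V.
Full post-order sequence: U, N, F, Z, R, K, J, H, A, S, T, V.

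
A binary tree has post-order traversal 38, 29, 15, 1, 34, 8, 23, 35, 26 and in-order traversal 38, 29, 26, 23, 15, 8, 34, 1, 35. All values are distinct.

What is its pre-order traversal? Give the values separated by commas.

The last element of post-order is the root; it splits in-order into left and right subtrees.
Root 26: left subtree has 2 nodes {38, 29}, right has 6 {23, 15, 8, 34, 1, 35}.
  Root 29: left subtree has 1 node {38}, right has 0 { }.
  Root 35: left subtree has 5 nodes {23, 15, 8, 34, 1}, right has 0 { }.
    Root 23: left subtree has 0 nodes { }, right has 4 {15, 8, 34, 1}.
      Root 8: left subtree has 1 node {15}, right has 2 {34, 1}.
        Root 34: left subtree has 0 nodes { }, right has 1 {1}.

26, 29, 38, 35, 23, 8, 15, 34, 1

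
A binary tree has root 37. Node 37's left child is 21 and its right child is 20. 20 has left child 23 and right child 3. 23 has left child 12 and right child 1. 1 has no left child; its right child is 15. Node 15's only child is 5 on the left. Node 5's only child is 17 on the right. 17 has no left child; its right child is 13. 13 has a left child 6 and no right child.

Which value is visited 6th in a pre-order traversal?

Pre-order visits the node, then its left subtree, then its right subtree.
Visit 37.
At 37: go left to 21.
  21 is a leaf — visit 21.
At 37: go right to 20.
  Visit 20.
  At 20: go left to 23.
    Visit 23.
    At 23: go left to 12.
      12 is a leaf — visit 12.
    At 23: go right to 1.
      Visit 1.
      At 1: no left child.
      At 1: go right to 15.
        Visit 15.
        At 15: go left to 5.
          Visit 5.
          At 5: no left child.
          At 5: go right to 17.
            Visit 17.
            At 17: no left child.
            At 17: go right to 13.
              Visit 13.
              At 13: go left to 6.
                6 is a leaf — visit 6.
              At 13: no right child.
        At 15: no right child.
  At 20: go right to 3.
    3 is a leaf — visit 3.
Full pre-order sequence: 37, 21, 20, 23, 12, 1, 15, 5, 17, 13, 6, 3.

1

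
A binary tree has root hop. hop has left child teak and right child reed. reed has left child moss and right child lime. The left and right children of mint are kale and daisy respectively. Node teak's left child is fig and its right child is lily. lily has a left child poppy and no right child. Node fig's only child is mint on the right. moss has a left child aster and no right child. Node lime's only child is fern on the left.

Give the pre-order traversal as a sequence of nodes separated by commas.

hop, teak, fig, mint, kale, daisy, lily, poppy, reed, moss, aster, lime, fern

Pre-order visits the node, then its left subtree, then its right subtree.
Visit hop.
At hop: go left to teak.
  Visit teak.
  At teak: go left to fig.
    Visit fig.
    At fig: no left child.
    At fig: go right to mint.
      Visit mint.
      At mint: go left to kale.
        kale is a leaf — visit kale.
      At mint: go right to daisy.
        daisy is a leaf — visit daisy.
  At teak: go right to lily.
    Visit lily.
    At lily: go left to poppy.
      poppy is a leaf — visit poppy.
    At lily: no right child.
At hop: go right to reed.
  Visit reed.
  At reed: go left to moss.
    Visit moss.
    At moss: go left to aster.
      aster is a leaf — visit aster.
    At moss: no right child.
  At reed: go right to lime.
    Visit lime.
    At lime: go left to fern.
      fern is a leaf — visit fern.
    At lime: no right child.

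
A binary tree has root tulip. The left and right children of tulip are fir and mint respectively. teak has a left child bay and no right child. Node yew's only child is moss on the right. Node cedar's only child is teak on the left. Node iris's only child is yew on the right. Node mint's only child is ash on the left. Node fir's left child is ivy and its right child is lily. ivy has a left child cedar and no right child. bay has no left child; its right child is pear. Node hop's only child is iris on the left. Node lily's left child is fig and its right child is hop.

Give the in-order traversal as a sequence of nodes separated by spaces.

bay pear teak cedar ivy fir fig lily iris yew moss hop tulip ash mint

In-order visits the left subtree, then the node, then the right subtree.
At tulip: go left to fir.
  At fir: go left to ivy.
    At ivy: go left to cedar.
      At cedar: go left to teak.
        At teak: go left to bay.
          At bay: no left child.
          Visit bay.
          At bay: go right to pear.
            pear is a leaf — visit pear.
        Visit teak.
        At teak: no right child.
      Visit cedar.
      At cedar: no right child.
    Visit ivy.
    At ivy: no right child.
  Visit fir.
  At fir: go right to lily.
    At lily: go left to fig.
      fig is a leaf — visit fig.
    Visit lily.
    At lily: go right to hop.
      At hop: go left to iris.
        At iris: no left child.
        Visit iris.
        At iris: go right to yew.
          At yew: no left child.
          Visit yew.
          At yew: go right to moss.
            moss is a leaf — visit moss.
      Visit hop.
      At hop: no right child.
Visit tulip.
At tulip: go right to mint.
  At mint: go left to ash.
    ash is a leaf — visit ash.
  Visit mint.
  At mint: no right child.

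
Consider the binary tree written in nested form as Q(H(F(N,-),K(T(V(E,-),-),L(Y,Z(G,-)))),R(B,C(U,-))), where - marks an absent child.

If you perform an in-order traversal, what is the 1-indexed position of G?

In-order visits the left subtree, then the node, then the right subtree.
At Q: go left to H.
  At H: go left to F.
    At F: go left to N.
      N is a leaf — visit N.
    Visit F.
    At F: no right child.
  Visit H.
  At H: go right to K.
    At K: go left to T.
      At T: go left to V.
        At V: go left to E.
          E is a leaf — visit E.
        Visit V.
        At V: no right child.
      Visit T.
      At T: no right child.
    Visit K.
    At K: go right to L.
      At L: go left to Y.
        Y is a leaf — visit Y.
      Visit L.
      At L: go right to Z.
        At Z: go left to G.
          G is a leaf — visit G.
        Visit Z.
        At Z: no right child.
Visit Q.
At Q: go right to R.
  At R: go left to B.
    B is a leaf — visit B.
  Visit R.
  At R: go right to C.
    At C: go left to U.
      U is a leaf — visit U.
    Visit C.
    At C: no right child.
Full in-order sequence: N, F, H, E, V, T, K, Y, L, G, Z, Q, B, R, U, C.

10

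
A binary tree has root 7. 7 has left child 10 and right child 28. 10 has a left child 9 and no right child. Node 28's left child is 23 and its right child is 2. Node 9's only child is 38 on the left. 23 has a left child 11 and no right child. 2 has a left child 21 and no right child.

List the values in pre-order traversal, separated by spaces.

Pre-order visits the node, then its left subtree, then its right subtree.
Visit 7.
At 7: go left to 10.
  Visit 10.
  At 10: go left to 9.
    Visit 9.
    At 9: go left to 38.
      38 is a leaf — visit 38.
    At 9: no right child.
  At 10: no right child.
At 7: go right to 28.
  Visit 28.
  At 28: go left to 23.
    Visit 23.
    At 23: go left to 11.
      11 is a leaf — visit 11.
    At 23: no right child.
  At 28: go right to 2.
    Visit 2.
    At 2: go left to 21.
      21 is a leaf — visit 21.
    At 2: no right child.

7 10 9 38 28 23 11 2 21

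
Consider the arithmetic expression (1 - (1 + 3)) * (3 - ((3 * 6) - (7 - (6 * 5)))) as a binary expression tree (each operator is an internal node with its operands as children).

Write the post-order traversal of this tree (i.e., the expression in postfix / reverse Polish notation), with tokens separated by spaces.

1 1 3 + - 3 3 6 * 7 6 5 * - - - *

Post-order on an expression tree gives postfix notation: for each operator, emit left operand, right operand, then the operator.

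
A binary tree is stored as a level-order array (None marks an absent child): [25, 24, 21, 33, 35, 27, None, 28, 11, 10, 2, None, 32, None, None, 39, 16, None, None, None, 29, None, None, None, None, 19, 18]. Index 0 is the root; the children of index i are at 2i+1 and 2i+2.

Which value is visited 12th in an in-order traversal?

In-order visits the left subtree, then the node, then the right subtree.
At 25: go left to 24.
  At 24: go left to 33.
    At 33: go left to 28.
      At 28: go left to 39.
        39 is a leaf — visit 39.
      Visit 28.
      At 28: go right to 16.
        16 is a leaf — visit 16.
    Visit 33.
    At 33: go right to 11.
      11 is a leaf — visit 11.
  Visit 24.
  At 24: go right to 35.
    At 35: go left to 10.
      At 10: no left child.
      Visit 10.
      At 10: go right to 29.
        29 is a leaf — visit 29.
    Visit 35.
    At 35: go right to 2.
      2 is a leaf — visit 2.
Visit 25.
At 25: go right to 21.
  At 21: go left to 27.
    At 27: no left child.
    Visit 27.
    At 27: go right to 32.
      At 32: go left to 19.
        19 is a leaf — visit 19.
      Visit 32.
      At 32: go right to 18.
        18 is a leaf — visit 18.
  Visit 21.
  At 21: no right child.
Full in-order sequence: 39, 28, 16, 33, 11, 24, 10, 29, 35, 2, 25, 27, 19, 32, 18, 21.

27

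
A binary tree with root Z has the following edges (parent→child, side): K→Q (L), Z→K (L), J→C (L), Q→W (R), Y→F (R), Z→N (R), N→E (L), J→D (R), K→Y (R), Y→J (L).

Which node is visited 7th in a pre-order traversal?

Pre-order visits the node, then its left subtree, then its right subtree.
Visit Z.
At Z: go left to K.
  Visit K.
  At K: go left to Q.
    Visit Q.
    At Q: no left child.
    At Q: go right to W.
      W is a leaf — visit W.
  At K: go right to Y.
    Visit Y.
    At Y: go left to J.
      Visit J.
      At J: go left to C.
        C is a leaf — visit C.
      At J: go right to D.
        D is a leaf — visit D.
    At Y: go right to F.
      F is a leaf — visit F.
At Z: go right to N.
  Visit N.
  At N: go left to E.
    E is a leaf — visit E.
  At N: no right child.
Full pre-order sequence: Z, K, Q, W, Y, J, C, D, F, N, E.

C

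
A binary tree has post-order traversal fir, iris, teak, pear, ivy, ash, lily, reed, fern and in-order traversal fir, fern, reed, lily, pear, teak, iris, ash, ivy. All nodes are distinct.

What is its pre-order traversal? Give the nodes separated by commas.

The last element of post-order is the root; it splits in-order into left and right subtrees.
Root fern: left subtree has 1 node {fir}, right has 7 {reed, lily, pear, teak, iris, ash, ivy}.
  Root reed: left subtree has 0 nodes { }, right has 6 {lily, pear, teak, iris, ash, ivy}.
    Root lily: left subtree has 0 nodes { }, right has 5 {pear, teak, iris, ash, ivy}.
      Root ash: left subtree has 3 nodes {pear, teak, iris}, right has 1 {ivy}.
        Root pear: left subtree has 0 nodes { }, right has 2 {teak, iris}.
          Root teak: left subtree has 0 nodes { }, right has 1 {iris}.

fern, fir, reed, lily, ash, pear, teak, iris, ivy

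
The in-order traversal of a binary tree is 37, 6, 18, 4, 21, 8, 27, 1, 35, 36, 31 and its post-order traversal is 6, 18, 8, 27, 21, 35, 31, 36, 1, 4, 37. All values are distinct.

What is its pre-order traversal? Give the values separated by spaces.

The last element of post-order is the root; it splits in-order into left and right subtrees.
Root 37: left subtree has 0 nodes { }, right has 10 {6, 18, 4, 21, 8, 27, 1, 35, 36, 31}.
  Root 4: left subtree has 2 nodes {6, 18}, right has 7 {21, 8, 27, 1, 35, 36, 31}.
    Root 18: left subtree has 1 node {6}, right has 0 { }.
    Root 1: left subtree has 3 nodes {21, 8, 27}, right has 3 {35, 36, 31}.
      Root 21: left subtree has 0 nodes { }, right has 2 {8, 27}.
        Root 27: left subtree has 1 node {8}, right has 0 { }.
      Root 36: left subtree has 1 node {35}, right has 1 {31}.

37 4 18 6 1 21 27 8 36 35 31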